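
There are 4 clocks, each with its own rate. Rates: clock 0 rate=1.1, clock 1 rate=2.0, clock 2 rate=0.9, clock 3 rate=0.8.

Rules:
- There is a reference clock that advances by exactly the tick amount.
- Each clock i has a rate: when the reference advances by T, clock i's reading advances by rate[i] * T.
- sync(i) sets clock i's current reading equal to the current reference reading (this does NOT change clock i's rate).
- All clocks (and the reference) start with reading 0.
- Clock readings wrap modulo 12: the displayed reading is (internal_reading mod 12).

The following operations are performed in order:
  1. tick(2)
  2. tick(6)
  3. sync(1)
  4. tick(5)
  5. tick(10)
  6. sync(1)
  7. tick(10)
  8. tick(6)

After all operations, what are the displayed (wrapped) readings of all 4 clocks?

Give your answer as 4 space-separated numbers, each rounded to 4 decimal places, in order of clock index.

After op 1 tick(2): ref=2.0000 raw=[2.2000 4.0000 1.8000 1.6000]
After op 2 tick(6): ref=8.0000 raw=[8.8000 16.0000 7.2000 6.4000]
After op 3 sync(1): ref=8.0000 raw=[8.8000 8.0000 7.2000 6.4000]
After op 4 tick(5): ref=13.0000 raw=[14.3000 18.0000 11.7000 10.4000]
After op 5 tick(10): ref=23.0000 raw=[25.3000 38.0000 20.7000 18.4000]
After op 6 sync(1): ref=23.0000 raw=[25.3000 23.0000 20.7000 18.4000]
After op 7 tick(10): ref=33.0000 raw=[36.3000 43.0000 29.7000 26.4000]
After op 8 tick(6): ref=39.0000 raw=[42.9000 55.0000 35.1000 31.2000]
Wrap final raw readings (mod 12): 42.9000 mod 12 = 6.9000; 55.0000 mod 12 = 7.0000; 35.1000 mod 12 = 11.1000; 31.2000 mod 12 = 7.2000

Answer: 6.9000 7.0000 11.1000 7.2000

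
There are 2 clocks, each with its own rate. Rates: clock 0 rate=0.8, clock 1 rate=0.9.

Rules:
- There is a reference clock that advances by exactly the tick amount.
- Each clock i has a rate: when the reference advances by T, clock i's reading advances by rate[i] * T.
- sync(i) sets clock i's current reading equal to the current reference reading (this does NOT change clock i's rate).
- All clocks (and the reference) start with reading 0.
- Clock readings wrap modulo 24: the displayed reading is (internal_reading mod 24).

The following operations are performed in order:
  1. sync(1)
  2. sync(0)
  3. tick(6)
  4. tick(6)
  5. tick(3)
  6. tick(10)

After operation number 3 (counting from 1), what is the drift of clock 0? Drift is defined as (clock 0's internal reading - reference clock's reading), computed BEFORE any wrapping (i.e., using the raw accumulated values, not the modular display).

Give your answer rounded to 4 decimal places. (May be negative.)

After op 1 sync(1): ref=0.0000 raw=[0.0000 0.0000]
After op 2 sync(0): ref=0.0000 raw=[0.0000 0.0000]
After op 3 tick(6): ref=6.0000 raw=[4.8000 5.4000]
Drift of clock 0 after op 3: 4.8000 - 6.0000 = -1.2000

Answer: -1.2000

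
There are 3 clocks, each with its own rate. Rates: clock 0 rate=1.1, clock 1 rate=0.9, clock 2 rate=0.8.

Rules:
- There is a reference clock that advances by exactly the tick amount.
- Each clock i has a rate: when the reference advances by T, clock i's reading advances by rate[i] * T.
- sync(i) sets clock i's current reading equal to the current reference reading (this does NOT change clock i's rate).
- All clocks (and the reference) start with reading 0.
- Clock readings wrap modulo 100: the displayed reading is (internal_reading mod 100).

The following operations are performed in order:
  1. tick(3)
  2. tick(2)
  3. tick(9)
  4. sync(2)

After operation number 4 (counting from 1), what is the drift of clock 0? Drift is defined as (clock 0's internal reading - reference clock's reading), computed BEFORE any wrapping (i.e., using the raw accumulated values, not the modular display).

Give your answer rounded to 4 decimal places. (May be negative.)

After op 1 tick(3): ref=3.0000 raw=[3.3000 2.7000 2.4000]
After op 2 tick(2): ref=5.0000 raw=[5.5000 4.5000 4.0000]
After op 3 tick(9): ref=14.0000 raw=[15.4000 12.6000 11.2000]
After op 4 sync(2): ref=14.0000 raw=[15.4000 12.6000 14.0000]
Drift of clock 0 after op 4: 15.4000 - 14.0000 = 1.4000

Answer: 1.4000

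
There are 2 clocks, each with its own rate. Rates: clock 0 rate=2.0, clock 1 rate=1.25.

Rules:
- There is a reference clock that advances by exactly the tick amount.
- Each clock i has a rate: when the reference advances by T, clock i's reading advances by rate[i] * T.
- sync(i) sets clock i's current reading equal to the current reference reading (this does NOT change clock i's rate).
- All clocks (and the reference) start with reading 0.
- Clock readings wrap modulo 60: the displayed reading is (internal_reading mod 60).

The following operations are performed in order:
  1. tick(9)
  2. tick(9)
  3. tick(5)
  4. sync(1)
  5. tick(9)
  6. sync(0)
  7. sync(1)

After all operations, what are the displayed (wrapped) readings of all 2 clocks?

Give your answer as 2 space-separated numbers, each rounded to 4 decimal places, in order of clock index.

After op 1 tick(9): ref=9.0000 raw=[18.0000 11.2500]
After op 2 tick(9): ref=18.0000 raw=[36.0000 22.5000]
After op 3 tick(5): ref=23.0000 raw=[46.0000 28.7500]
After op 4 sync(1): ref=23.0000 raw=[46.0000 23.0000]
After op 5 tick(9): ref=32.0000 raw=[64.0000 34.2500]
After op 6 sync(0): ref=32.0000 raw=[32.0000 34.2500]
After op 7 sync(1): ref=32.0000 raw=[32.0000 32.0000]
Wrap final raw readings (mod 60): 32.0000 mod 60 = 32.0000; 32.0000 mod 60 = 32.0000

Answer: 32.0000 32.0000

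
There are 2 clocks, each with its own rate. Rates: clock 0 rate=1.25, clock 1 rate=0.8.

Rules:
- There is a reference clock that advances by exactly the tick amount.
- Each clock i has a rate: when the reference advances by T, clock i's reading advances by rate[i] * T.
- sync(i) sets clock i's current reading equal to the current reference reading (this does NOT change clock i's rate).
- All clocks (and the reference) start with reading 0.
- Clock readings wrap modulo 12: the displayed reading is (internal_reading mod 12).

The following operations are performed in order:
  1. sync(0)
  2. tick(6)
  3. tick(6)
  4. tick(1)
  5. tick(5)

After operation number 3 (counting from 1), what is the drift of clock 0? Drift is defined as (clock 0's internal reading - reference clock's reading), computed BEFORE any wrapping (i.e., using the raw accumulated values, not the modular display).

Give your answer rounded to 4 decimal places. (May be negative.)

After op 1 sync(0): ref=0.0000 raw=[0.0000 0.0000]
After op 2 tick(6): ref=6.0000 raw=[7.5000 4.8000]
After op 3 tick(6): ref=12.0000 raw=[15.0000 9.6000]
Drift of clock 0 after op 3: 15.0000 - 12.0000 = 3.0000

Answer: 3.0000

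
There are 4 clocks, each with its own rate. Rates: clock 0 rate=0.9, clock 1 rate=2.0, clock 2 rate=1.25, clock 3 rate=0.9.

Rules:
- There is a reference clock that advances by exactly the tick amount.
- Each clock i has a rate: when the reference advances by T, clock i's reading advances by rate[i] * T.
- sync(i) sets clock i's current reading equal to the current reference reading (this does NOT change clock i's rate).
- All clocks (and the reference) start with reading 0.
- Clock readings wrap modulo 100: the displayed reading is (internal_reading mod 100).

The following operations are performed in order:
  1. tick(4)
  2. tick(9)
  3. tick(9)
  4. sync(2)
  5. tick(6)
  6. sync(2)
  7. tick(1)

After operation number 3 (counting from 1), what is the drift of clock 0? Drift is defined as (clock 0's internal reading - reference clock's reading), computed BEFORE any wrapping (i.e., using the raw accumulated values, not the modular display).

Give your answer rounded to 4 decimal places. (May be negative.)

After op 1 tick(4): ref=4.0000 raw=[3.6000 8.0000 5.0000 3.6000]
After op 2 tick(9): ref=13.0000 raw=[11.7000 26.0000 16.2500 11.7000]
After op 3 tick(9): ref=22.0000 raw=[19.8000 44.0000 27.5000 19.8000]
Drift of clock 0 after op 3: 19.8000 - 22.0000 = -2.2000

Answer: -2.2000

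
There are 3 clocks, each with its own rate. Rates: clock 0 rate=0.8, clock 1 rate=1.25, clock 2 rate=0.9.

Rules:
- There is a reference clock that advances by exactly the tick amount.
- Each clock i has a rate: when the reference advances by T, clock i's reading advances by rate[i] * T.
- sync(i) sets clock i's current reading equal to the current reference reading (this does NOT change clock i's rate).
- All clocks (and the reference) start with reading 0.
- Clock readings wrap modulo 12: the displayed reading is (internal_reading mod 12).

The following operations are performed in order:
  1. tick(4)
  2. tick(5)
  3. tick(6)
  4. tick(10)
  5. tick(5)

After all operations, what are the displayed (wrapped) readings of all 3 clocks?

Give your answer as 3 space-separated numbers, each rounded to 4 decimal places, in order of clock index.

Answer: 0.0000 1.5000 3.0000

Derivation:
After op 1 tick(4): ref=4.0000 raw=[3.2000 5.0000 3.6000]
After op 2 tick(5): ref=9.0000 raw=[7.2000 11.2500 8.1000]
After op 3 tick(6): ref=15.0000 raw=[12.0000 18.7500 13.5000]
After op 4 tick(10): ref=25.0000 raw=[20.0000 31.2500 22.5000]
After op 5 tick(5): ref=30.0000 raw=[24.0000 37.5000 27.0000]
Wrap final raw readings (mod 12): 24.0000 mod 12 = 0.0000; 37.5000 mod 12 = 1.5000; 27.0000 mod 12 = 3.0000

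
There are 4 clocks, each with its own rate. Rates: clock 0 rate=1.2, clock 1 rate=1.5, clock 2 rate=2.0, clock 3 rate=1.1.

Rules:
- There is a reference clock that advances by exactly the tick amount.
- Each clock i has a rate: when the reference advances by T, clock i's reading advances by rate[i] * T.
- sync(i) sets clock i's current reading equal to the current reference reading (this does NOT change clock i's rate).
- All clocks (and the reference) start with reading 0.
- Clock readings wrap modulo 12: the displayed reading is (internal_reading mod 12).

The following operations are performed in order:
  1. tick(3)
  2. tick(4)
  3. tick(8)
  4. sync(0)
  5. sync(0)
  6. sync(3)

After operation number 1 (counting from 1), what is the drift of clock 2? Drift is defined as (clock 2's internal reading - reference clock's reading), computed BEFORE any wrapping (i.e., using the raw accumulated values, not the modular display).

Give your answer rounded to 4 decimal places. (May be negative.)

Answer: 3.0000

Derivation:
After op 1 tick(3): ref=3.0000 raw=[3.6000 4.5000 6.0000 3.3000]
Drift of clock 2 after op 1: 6.0000 - 3.0000 = 3.0000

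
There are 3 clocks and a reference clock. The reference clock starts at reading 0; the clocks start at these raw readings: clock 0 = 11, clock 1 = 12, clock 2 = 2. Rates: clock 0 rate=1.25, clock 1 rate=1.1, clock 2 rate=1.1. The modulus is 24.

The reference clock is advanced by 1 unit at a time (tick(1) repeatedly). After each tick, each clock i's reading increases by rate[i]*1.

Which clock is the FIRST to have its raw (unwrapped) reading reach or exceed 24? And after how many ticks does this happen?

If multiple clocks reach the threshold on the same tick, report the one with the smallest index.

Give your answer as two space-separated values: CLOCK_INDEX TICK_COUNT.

Answer: 0 11

Derivation:
clock 0: start=11, rate=1.25, needs 24-11 = 13; ticks = ceil(13/1.25) = ceil(10.4000) = 11; reading at tick 11 = 11 + 1.25*11 = 24.7500
clock 1: start=12, rate=1.1, needs 24-12 = 12; ticks = ceil(12/1.1) = ceil(10.9091) = 11; reading at tick 11 = 12 + 1.1*11 = 24.1000
clock 2: start=2, rate=1.1, needs 24-2 = 22; ticks = ceil(22/1.1) = ceil(20.0000) = 20; reading at tick 20 = 2 + 1.1*20 = 24.0000
Minimum tick count = 11; winners = [0, 1]; smallest index = 0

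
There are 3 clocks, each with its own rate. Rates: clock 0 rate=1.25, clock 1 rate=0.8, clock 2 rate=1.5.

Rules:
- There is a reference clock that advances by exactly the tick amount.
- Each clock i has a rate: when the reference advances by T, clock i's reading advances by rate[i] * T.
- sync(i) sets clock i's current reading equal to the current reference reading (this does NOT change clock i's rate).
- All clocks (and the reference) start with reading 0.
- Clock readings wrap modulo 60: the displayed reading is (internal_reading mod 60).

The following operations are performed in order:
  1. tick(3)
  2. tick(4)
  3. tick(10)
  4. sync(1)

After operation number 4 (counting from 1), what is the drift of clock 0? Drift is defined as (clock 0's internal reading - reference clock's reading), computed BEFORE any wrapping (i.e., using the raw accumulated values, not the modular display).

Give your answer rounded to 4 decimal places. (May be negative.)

After op 1 tick(3): ref=3.0000 raw=[3.7500 2.4000 4.5000]
After op 2 tick(4): ref=7.0000 raw=[8.7500 5.6000 10.5000]
After op 3 tick(10): ref=17.0000 raw=[21.2500 13.6000 25.5000]
After op 4 sync(1): ref=17.0000 raw=[21.2500 17.0000 25.5000]
Drift of clock 0 after op 4: 21.2500 - 17.0000 = 4.2500

Answer: 4.2500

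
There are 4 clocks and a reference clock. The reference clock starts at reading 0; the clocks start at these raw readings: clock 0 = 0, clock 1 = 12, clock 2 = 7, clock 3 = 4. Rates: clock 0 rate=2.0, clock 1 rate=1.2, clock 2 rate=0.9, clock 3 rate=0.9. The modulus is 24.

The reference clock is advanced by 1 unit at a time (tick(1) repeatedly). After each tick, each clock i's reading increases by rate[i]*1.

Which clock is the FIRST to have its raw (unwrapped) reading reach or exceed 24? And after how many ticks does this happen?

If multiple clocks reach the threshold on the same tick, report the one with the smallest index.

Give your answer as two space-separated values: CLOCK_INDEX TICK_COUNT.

Answer: 1 10

Derivation:
clock 0: start=0, rate=2.0, needs 24-0 = 24; ticks = ceil(24/2.0) = ceil(12.0000) = 12; reading at tick 12 = 0 + 2.0*12 = 24.0000
clock 1: start=12, rate=1.2, needs 24-12 = 12; ticks = ceil(12/1.2) = ceil(10.0000) = 10; reading at tick 10 = 12 + 1.2*10 = 24.0000
clock 2: start=7, rate=0.9, needs 24-7 = 17; ticks = ceil(17/0.9) = ceil(18.8889) = 19; reading at tick 19 = 7 + 0.9*19 = 24.1000
clock 3: start=4, rate=0.9, needs 24-4 = 20; ticks = ceil(20/0.9) = ceil(22.2222) = 23; reading at tick 23 = 4 + 0.9*23 = 24.7000
Minimum tick count = 10; winners = [1]; smallest index = 1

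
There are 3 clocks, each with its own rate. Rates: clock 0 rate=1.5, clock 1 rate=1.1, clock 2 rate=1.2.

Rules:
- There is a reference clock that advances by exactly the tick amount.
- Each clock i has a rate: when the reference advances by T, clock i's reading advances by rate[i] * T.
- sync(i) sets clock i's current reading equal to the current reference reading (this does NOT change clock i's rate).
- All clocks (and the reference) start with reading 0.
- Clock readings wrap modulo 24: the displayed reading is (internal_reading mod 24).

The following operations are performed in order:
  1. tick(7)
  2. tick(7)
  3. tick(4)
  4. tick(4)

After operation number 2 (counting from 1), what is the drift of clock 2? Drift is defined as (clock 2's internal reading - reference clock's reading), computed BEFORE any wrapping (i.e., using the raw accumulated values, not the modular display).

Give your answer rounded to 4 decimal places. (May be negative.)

Answer: 2.8000

Derivation:
After op 1 tick(7): ref=7.0000 raw=[10.5000 7.7000 8.4000]
After op 2 tick(7): ref=14.0000 raw=[21.0000 15.4000 16.8000]
Drift of clock 2 after op 2: 16.8000 - 14.0000 = 2.8000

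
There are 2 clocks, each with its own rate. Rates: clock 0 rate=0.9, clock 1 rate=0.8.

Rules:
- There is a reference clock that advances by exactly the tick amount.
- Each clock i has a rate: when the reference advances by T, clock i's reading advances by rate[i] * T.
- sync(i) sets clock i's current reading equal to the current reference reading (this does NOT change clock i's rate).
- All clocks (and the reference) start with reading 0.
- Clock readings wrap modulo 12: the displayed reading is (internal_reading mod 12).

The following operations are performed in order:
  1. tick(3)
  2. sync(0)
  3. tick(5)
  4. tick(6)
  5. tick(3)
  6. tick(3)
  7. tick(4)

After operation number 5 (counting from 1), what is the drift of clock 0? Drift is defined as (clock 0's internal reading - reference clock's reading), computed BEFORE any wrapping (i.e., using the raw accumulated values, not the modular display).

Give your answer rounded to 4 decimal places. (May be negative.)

After op 1 tick(3): ref=3.0000 raw=[2.7000 2.4000]
After op 2 sync(0): ref=3.0000 raw=[3.0000 2.4000]
After op 3 tick(5): ref=8.0000 raw=[7.5000 6.4000]
After op 4 tick(6): ref=14.0000 raw=[12.9000 11.2000]
After op 5 tick(3): ref=17.0000 raw=[15.6000 13.6000]
Drift of clock 0 after op 5: 15.6000 - 17.0000 = -1.4000

Answer: -1.4000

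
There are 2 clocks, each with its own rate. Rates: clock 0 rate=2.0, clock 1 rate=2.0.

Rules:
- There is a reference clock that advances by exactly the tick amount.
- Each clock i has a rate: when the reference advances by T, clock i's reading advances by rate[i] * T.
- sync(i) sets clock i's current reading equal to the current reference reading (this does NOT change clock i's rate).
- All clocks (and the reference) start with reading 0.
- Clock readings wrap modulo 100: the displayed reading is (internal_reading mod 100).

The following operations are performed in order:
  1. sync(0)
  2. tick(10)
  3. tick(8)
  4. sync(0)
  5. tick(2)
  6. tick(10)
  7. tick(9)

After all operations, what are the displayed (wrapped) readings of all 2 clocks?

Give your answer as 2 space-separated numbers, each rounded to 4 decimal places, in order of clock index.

After op 1 sync(0): ref=0.0000 raw=[0.0000 0.0000]
After op 2 tick(10): ref=10.0000 raw=[20.0000 20.0000]
After op 3 tick(8): ref=18.0000 raw=[36.0000 36.0000]
After op 4 sync(0): ref=18.0000 raw=[18.0000 36.0000]
After op 5 tick(2): ref=20.0000 raw=[22.0000 40.0000]
After op 6 tick(10): ref=30.0000 raw=[42.0000 60.0000]
After op 7 tick(9): ref=39.0000 raw=[60.0000 78.0000]
Wrap final raw readings (mod 100): 60.0000 mod 100 = 60.0000; 78.0000 mod 100 = 78.0000

Answer: 60.0000 78.0000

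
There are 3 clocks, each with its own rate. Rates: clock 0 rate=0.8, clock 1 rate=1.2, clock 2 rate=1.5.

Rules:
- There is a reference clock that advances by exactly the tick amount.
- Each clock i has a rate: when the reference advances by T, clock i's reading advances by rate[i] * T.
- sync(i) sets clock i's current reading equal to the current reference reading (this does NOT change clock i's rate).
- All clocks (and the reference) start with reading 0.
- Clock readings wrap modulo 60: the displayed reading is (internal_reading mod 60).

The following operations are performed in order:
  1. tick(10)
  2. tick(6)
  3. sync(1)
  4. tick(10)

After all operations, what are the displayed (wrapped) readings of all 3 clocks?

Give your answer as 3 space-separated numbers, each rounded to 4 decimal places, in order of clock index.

After op 1 tick(10): ref=10.0000 raw=[8.0000 12.0000 15.0000]
After op 2 tick(6): ref=16.0000 raw=[12.8000 19.2000 24.0000]
After op 3 sync(1): ref=16.0000 raw=[12.8000 16.0000 24.0000]
After op 4 tick(10): ref=26.0000 raw=[20.8000 28.0000 39.0000]
Wrap final raw readings (mod 60): 20.8000 mod 60 = 20.8000; 28.0000 mod 60 = 28.0000; 39.0000 mod 60 = 39.0000

Answer: 20.8000 28.0000 39.0000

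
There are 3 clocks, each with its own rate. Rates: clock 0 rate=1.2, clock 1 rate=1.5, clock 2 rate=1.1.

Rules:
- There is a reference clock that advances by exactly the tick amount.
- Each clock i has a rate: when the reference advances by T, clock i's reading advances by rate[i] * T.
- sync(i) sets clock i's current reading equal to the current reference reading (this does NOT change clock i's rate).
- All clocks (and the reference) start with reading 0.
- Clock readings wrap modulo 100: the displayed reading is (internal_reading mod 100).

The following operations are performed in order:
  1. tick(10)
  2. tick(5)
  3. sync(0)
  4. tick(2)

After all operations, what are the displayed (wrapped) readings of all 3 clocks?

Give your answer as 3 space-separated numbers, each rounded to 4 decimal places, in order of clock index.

After op 1 tick(10): ref=10.0000 raw=[12.0000 15.0000 11.0000]
After op 2 tick(5): ref=15.0000 raw=[18.0000 22.5000 16.5000]
After op 3 sync(0): ref=15.0000 raw=[15.0000 22.5000 16.5000]
After op 4 tick(2): ref=17.0000 raw=[17.4000 25.5000 18.7000]
Wrap final raw readings (mod 100): 17.4000 mod 100 = 17.4000; 25.5000 mod 100 = 25.5000; 18.7000 mod 100 = 18.7000

Answer: 17.4000 25.5000 18.7000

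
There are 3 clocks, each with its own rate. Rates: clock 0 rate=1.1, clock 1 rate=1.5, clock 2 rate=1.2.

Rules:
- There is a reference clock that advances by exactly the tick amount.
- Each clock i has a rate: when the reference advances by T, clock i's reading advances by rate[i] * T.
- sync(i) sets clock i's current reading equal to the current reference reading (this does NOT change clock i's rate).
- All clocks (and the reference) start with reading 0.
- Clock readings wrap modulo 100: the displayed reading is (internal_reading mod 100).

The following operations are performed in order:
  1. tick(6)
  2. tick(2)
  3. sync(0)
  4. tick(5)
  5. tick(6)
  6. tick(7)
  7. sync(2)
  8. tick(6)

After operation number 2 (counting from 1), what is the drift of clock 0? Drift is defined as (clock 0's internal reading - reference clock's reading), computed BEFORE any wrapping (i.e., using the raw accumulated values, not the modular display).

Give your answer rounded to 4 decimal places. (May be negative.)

After op 1 tick(6): ref=6.0000 raw=[6.6000 9.0000 7.2000]
After op 2 tick(2): ref=8.0000 raw=[8.8000 12.0000 9.6000]
Drift of clock 0 after op 2: 8.8000 - 8.0000 = 0.8000

Answer: 0.8000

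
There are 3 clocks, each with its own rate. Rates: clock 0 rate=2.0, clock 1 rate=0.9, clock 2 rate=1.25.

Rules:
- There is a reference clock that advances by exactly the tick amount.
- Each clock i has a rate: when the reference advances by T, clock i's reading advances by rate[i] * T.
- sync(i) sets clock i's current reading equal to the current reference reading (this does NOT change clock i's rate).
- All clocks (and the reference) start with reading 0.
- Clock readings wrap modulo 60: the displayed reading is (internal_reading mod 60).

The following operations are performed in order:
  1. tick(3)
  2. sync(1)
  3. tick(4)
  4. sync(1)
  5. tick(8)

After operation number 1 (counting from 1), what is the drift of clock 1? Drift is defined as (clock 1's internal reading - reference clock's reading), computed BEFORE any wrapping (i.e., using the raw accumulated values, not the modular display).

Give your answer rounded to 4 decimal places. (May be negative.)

After op 1 tick(3): ref=3.0000 raw=[6.0000 2.7000 3.7500]
Drift of clock 1 after op 1: 2.7000 - 3.0000 = -0.3000

Answer: -0.3000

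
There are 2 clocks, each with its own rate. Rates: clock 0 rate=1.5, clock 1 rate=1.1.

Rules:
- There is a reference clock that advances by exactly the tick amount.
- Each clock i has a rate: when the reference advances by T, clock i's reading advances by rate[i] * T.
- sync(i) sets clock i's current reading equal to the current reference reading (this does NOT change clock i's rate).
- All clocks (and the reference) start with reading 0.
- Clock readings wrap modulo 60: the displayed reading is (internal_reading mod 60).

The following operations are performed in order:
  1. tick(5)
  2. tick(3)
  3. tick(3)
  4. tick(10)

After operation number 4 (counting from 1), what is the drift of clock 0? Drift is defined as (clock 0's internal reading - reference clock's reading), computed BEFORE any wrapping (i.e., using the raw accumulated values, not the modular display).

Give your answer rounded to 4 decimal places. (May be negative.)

After op 1 tick(5): ref=5.0000 raw=[7.5000 5.5000]
After op 2 tick(3): ref=8.0000 raw=[12.0000 8.8000]
After op 3 tick(3): ref=11.0000 raw=[16.5000 12.1000]
After op 4 tick(10): ref=21.0000 raw=[31.5000 23.1000]
Drift of clock 0 after op 4: 31.5000 - 21.0000 = 10.5000

Answer: 10.5000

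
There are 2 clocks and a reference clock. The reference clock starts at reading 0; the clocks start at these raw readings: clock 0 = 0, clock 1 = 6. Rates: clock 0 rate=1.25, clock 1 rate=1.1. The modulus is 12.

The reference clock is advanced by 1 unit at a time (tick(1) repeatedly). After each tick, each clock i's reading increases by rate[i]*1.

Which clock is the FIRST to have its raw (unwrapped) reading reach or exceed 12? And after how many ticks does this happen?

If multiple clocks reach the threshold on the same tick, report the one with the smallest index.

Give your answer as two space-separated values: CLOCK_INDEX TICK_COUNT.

clock 0: start=0, rate=1.25, needs 12-0 = 12; ticks = ceil(12/1.25) = ceil(9.6000) = 10; reading at tick 10 = 0 + 1.25*10 = 12.5000
clock 1: start=6, rate=1.1, needs 12-6 = 6; ticks = ceil(6/1.1) = ceil(5.4545) = 6; reading at tick 6 = 6 + 1.1*6 = 12.6000
Minimum tick count = 6; winners = [1]; smallest index = 1

Answer: 1 6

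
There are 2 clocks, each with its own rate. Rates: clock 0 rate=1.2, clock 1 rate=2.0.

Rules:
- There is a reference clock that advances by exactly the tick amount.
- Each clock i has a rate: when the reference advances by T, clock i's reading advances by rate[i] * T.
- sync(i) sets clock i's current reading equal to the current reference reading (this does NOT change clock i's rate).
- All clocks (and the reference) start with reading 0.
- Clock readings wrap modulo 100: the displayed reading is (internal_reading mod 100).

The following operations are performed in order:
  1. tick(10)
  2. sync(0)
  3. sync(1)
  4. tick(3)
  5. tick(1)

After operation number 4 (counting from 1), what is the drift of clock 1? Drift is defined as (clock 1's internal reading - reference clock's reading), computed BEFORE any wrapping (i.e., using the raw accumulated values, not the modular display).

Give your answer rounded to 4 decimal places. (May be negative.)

Answer: 3.0000

Derivation:
After op 1 tick(10): ref=10.0000 raw=[12.0000 20.0000]
After op 2 sync(0): ref=10.0000 raw=[10.0000 20.0000]
After op 3 sync(1): ref=10.0000 raw=[10.0000 10.0000]
After op 4 tick(3): ref=13.0000 raw=[13.6000 16.0000]
Drift of clock 1 after op 4: 16.0000 - 13.0000 = 3.0000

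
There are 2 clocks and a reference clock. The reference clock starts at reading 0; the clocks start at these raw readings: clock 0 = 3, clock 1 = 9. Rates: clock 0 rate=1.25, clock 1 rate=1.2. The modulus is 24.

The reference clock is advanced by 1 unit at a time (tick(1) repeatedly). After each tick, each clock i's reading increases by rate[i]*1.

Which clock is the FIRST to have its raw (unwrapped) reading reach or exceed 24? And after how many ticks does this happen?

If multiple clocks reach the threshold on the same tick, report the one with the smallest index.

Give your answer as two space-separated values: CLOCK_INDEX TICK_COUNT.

Answer: 1 13

Derivation:
clock 0: start=3, rate=1.25, needs 24-3 = 21; ticks = ceil(21/1.25) = ceil(16.8000) = 17; reading at tick 17 = 3 + 1.25*17 = 24.2500
clock 1: start=9, rate=1.2, needs 24-9 = 15; ticks = ceil(15/1.2) = ceil(12.5000) = 13; reading at tick 13 = 9 + 1.2*13 = 24.6000
Minimum tick count = 13; winners = [1]; smallest index = 1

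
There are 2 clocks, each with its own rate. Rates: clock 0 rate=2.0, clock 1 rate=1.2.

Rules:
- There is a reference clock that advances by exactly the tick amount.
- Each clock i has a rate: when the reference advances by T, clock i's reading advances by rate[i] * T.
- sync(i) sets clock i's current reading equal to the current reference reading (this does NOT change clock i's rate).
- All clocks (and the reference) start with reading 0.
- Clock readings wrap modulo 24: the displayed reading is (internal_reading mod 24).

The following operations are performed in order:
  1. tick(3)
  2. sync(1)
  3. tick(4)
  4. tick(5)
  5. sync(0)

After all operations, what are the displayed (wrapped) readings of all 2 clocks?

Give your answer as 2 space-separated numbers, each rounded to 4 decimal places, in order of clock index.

Answer: 12.0000 13.8000

Derivation:
After op 1 tick(3): ref=3.0000 raw=[6.0000 3.6000]
After op 2 sync(1): ref=3.0000 raw=[6.0000 3.0000]
After op 3 tick(4): ref=7.0000 raw=[14.0000 7.8000]
After op 4 tick(5): ref=12.0000 raw=[24.0000 13.8000]
After op 5 sync(0): ref=12.0000 raw=[12.0000 13.8000]
Wrap final raw readings (mod 24): 12.0000 mod 24 = 12.0000; 13.8000 mod 24 = 13.8000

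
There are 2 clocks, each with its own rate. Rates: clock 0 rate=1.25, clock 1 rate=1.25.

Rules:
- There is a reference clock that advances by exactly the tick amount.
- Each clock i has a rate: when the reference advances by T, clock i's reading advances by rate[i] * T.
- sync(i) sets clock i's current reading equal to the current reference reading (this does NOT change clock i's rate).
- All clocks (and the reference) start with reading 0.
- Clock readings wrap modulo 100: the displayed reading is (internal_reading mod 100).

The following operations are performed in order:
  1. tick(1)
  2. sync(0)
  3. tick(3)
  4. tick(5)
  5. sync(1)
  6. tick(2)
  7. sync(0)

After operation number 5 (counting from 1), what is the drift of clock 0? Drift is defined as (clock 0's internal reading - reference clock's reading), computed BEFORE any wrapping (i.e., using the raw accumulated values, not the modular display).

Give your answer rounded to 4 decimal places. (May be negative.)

After op 1 tick(1): ref=1.0000 raw=[1.2500 1.2500]
After op 2 sync(0): ref=1.0000 raw=[1.0000 1.2500]
After op 3 tick(3): ref=4.0000 raw=[4.7500 5.0000]
After op 4 tick(5): ref=9.0000 raw=[11.0000 11.2500]
After op 5 sync(1): ref=9.0000 raw=[11.0000 9.0000]
Drift of clock 0 after op 5: 11.0000 - 9.0000 = 2.0000

Answer: 2.0000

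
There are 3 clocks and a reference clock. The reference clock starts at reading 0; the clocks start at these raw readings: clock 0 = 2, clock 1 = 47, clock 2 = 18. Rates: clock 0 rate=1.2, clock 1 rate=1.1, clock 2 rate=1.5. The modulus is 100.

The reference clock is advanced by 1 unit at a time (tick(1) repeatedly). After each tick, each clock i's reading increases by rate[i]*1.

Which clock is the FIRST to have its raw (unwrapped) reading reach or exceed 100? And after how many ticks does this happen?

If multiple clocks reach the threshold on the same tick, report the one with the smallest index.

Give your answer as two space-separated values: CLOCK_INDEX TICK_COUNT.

Answer: 1 49

Derivation:
clock 0: start=2, rate=1.2, needs 100-2 = 98; ticks = ceil(98/1.2) = ceil(81.6667) = 82; reading at tick 82 = 2 + 1.2*82 = 100.4000
clock 1: start=47, rate=1.1, needs 100-47 = 53; ticks = ceil(53/1.1) = ceil(48.1818) = 49; reading at tick 49 = 47 + 1.1*49 = 100.9000
clock 2: start=18, rate=1.5, needs 100-18 = 82; ticks = ceil(82/1.5) = ceil(54.6667) = 55; reading at tick 55 = 18 + 1.5*55 = 100.5000
Minimum tick count = 49; winners = [1]; smallest index = 1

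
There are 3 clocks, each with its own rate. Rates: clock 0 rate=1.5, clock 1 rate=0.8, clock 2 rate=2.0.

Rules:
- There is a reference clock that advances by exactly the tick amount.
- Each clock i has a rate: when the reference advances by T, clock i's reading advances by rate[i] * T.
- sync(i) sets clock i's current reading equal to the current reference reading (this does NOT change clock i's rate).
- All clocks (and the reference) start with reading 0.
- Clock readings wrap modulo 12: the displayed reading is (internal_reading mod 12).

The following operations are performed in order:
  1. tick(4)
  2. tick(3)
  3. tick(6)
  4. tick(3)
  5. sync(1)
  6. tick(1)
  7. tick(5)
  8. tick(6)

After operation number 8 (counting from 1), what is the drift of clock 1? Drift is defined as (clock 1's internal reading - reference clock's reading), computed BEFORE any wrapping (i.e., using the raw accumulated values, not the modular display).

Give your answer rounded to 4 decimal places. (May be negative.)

Answer: -2.4000

Derivation:
After op 1 tick(4): ref=4.0000 raw=[6.0000 3.2000 8.0000]
After op 2 tick(3): ref=7.0000 raw=[10.5000 5.6000 14.0000]
After op 3 tick(6): ref=13.0000 raw=[19.5000 10.4000 26.0000]
After op 4 tick(3): ref=16.0000 raw=[24.0000 12.8000 32.0000]
After op 5 sync(1): ref=16.0000 raw=[24.0000 16.0000 32.0000]
After op 6 tick(1): ref=17.0000 raw=[25.5000 16.8000 34.0000]
After op 7 tick(5): ref=22.0000 raw=[33.0000 20.8000 44.0000]
After op 8 tick(6): ref=28.0000 raw=[42.0000 25.6000 56.0000]
Drift of clock 1 after op 8: 25.6000 - 28.0000 = -2.4000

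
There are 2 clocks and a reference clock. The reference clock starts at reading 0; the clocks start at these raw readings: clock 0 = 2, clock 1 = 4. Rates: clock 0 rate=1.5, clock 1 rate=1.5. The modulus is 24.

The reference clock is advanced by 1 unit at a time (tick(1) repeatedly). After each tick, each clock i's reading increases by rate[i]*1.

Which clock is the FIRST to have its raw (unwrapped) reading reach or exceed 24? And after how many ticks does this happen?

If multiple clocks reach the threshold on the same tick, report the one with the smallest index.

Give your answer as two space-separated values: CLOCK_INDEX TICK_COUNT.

Answer: 1 14

Derivation:
clock 0: start=2, rate=1.5, needs 24-2 = 22; ticks = ceil(22/1.5) = ceil(14.6667) = 15; reading at tick 15 = 2 + 1.5*15 = 24.5000
clock 1: start=4, rate=1.5, needs 24-4 = 20; ticks = ceil(20/1.5) = ceil(13.3333) = 14; reading at tick 14 = 4 + 1.5*14 = 25.0000
Minimum tick count = 14; winners = [1]; smallest index = 1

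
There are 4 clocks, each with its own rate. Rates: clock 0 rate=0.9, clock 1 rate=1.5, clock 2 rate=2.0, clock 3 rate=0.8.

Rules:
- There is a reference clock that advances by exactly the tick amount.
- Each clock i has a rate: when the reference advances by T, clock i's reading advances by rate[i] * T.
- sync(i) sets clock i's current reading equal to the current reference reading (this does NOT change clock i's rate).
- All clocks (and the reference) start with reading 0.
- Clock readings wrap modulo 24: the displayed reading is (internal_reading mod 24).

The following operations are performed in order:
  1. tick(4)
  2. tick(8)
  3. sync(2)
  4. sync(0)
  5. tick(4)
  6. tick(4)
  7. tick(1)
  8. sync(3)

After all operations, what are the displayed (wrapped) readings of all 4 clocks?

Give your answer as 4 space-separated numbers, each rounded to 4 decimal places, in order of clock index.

Answer: 20.1000 7.5000 6.0000 21.0000

Derivation:
After op 1 tick(4): ref=4.0000 raw=[3.6000 6.0000 8.0000 3.2000]
After op 2 tick(8): ref=12.0000 raw=[10.8000 18.0000 24.0000 9.6000]
After op 3 sync(2): ref=12.0000 raw=[10.8000 18.0000 12.0000 9.6000]
After op 4 sync(0): ref=12.0000 raw=[12.0000 18.0000 12.0000 9.6000]
After op 5 tick(4): ref=16.0000 raw=[15.6000 24.0000 20.0000 12.8000]
After op 6 tick(4): ref=20.0000 raw=[19.2000 30.0000 28.0000 16.0000]
After op 7 tick(1): ref=21.0000 raw=[20.1000 31.5000 30.0000 16.8000]
After op 8 sync(3): ref=21.0000 raw=[20.1000 31.5000 30.0000 21.0000]
Wrap final raw readings (mod 24): 20.1000 mod 24 = 20.1000; 31.5000 mod 24 = 7.5000; 30.0000 mod 24 = 6.0000; 21.0000 mod 24 = 21.0000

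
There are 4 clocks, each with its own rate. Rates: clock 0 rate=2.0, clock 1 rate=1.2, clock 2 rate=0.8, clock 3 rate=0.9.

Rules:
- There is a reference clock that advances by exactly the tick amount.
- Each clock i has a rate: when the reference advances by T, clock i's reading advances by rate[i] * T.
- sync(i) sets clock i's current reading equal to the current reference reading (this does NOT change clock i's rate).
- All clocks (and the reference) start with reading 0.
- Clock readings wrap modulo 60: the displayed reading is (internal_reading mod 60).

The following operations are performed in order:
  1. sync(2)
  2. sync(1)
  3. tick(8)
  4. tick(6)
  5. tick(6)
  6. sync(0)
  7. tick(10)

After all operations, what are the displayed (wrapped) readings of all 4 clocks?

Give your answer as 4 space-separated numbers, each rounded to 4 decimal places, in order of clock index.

After op 1 sync(2): ref=0.0000 raw=[0.0000 0.0000 0.0000 0.0000]
After op 2 sync(1): ref=0.0000 raw=[0.0000 0.0000 0.0000 0.0000]
After op 3 tick(8): ref=8.0000 raw=[16.0000 9.6000 6.4000 7.2000]
After op 4 tick(6): ref=14.0000 raw=[28.0000 16.8000 11.2000 12.6000]
After op 5 tick(6): ref=20.0000 raw=[40.0000 24.0000 16.0000 18.0000]
After op 6 sync(0): ref=20.0000 raw=[20.0000 24.0000 16.0000 18.0000]
After op 7 tick(10): ref=30.0000 raw=[40.0000 36.0000 24.0000 27.0000]
Wrap final raw readings (mod 60): 40.0000 mod 60 = 40.0000; 36.0000 mod 60 = 36.0000; 24.0000 mod 60 = 24.0000; 27.0000 mod 60 = 27.0000

Answer: 40.0000 36.0000 24.0000 27.0000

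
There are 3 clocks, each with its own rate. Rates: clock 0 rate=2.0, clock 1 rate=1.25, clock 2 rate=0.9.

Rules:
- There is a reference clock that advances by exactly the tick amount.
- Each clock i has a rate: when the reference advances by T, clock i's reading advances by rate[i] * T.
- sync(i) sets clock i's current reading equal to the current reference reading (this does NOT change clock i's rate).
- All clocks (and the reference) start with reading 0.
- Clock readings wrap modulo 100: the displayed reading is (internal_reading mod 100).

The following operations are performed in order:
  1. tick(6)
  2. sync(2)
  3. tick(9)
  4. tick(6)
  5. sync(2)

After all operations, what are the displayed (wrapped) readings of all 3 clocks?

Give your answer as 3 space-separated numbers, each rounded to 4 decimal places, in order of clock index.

After op 1 tick(6): ref=6.0000 raw=[12.0000 7.5000 5.4000]
After op 2 sync(2): ref=6.0000 raw=[12.0000 7.5000 6.0000]
After op 3 tick(9): ref=15.0000 raw=[30.0000 18.7500 14.1000]
After op 4 tick(6): ref=21.0000 raw=[42.0000 26.2500 19.5000]
After op 5 sync(2): ref=21.0000 raw=[42.0000 26.2500 21.0000]
Wrap final raw readings (mod 100): 42.0000 mod 100 = 42.0000; 26.2500 mod 100 = 26.2500; 21.0000 mod 100 = 21.0000

Answer: 42.0000 26.2500 21.0000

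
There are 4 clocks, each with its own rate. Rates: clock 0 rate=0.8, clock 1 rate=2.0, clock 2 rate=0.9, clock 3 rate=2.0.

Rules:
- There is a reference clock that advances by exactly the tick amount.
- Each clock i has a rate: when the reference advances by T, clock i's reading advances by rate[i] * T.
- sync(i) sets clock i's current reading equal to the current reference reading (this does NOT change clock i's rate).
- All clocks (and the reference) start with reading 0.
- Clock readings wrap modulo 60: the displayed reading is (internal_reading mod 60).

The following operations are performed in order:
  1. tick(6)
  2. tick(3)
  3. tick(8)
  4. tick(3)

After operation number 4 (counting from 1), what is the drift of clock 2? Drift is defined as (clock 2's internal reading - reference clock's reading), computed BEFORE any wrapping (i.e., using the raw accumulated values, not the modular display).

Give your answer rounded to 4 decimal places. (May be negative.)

After op 1 tick(6): ref=6.0000 raw=[4.8000 12.0000 5.4000 12.0000]
After op 2 tick(3): ref=9.0000 raw=[7.2000 18.0000 8.1000 18.0000]
After op 3 tick(8): ref=17.0000 raw=[13.6000 34.0000 15.3000 34.0000]
After op 4 tick(3): ref=20.0000 raw=[16.0000 40.0000 18.0000 40.0000]
Drift of clock 2 after op 4: 18.0000 - 20.0000 = -2.0000

Answer: -2.0000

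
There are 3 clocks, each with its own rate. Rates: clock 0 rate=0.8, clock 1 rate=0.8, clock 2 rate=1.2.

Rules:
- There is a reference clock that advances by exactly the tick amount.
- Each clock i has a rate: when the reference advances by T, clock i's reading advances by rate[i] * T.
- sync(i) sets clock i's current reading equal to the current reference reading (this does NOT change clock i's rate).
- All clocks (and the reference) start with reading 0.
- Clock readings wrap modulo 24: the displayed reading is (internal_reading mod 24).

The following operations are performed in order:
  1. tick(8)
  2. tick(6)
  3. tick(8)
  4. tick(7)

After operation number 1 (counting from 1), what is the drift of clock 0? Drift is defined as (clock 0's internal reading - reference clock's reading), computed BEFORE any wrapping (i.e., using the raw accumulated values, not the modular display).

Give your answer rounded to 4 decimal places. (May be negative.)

After op 1 tick(8): ref=8.0000 raw=[6.4000 6.4000 9.6000]
Drift of clock 0 after op 1: 6.4000 - 8.0000 = -1.6000

Answer: -1.6000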